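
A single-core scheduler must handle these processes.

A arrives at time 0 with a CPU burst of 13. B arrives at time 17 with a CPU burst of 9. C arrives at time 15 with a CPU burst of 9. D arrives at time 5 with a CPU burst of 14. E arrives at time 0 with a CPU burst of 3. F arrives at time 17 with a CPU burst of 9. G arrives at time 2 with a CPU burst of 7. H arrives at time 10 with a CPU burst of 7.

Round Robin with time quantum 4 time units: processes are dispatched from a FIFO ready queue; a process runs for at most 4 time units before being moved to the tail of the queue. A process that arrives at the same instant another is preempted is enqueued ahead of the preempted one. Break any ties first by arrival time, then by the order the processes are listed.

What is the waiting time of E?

Gantt: | A 0-4 | E 4-7 | G 7-11 | A 11-15 | D 15-19 | H 19-23 | G 23-26 | C 26-30 | A 30-34 | B 34-38 | F 38-42 | D 42-46 | H 46-49 | C 49-53 | A 53-54 | B 54-58 | F 58-62 | D 62-66 | C 66-67 | B 67-68 | F 68-69 | D 69-71 |
Completion: A=54  B=68  C=67  D=71  E=7  F=69  G=26  H=49
Waiting(E) = turnaround − burst = 7 − 3 = 4

4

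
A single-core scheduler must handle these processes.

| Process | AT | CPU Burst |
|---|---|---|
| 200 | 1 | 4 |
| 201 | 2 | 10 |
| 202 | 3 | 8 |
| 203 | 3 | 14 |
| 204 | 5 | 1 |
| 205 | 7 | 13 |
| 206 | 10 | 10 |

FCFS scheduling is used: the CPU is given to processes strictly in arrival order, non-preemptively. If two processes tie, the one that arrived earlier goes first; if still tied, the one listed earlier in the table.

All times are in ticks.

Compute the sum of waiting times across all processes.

Gantt: | idle 0-1 | 200 1-5 | 201 5-15 | 202 15-23 | 203 23-37 | 204 37-38 | 205 38-51 | 206 51-61 |
Completion: 200=5  201=15  202=23  203=37  204=38  205=51  206=61
Turnaround (C−A): 200=4  201=13  202=20  203=34  204=33  205=44  206=51
Waiting = turnaround − burst: 200=0, 201=3, 202=12, 203=20, 204=32, 205=31, 206=41
Total waiting = 0 + 3 + 12 + 20 + 32 + 31 + 41 = 139

139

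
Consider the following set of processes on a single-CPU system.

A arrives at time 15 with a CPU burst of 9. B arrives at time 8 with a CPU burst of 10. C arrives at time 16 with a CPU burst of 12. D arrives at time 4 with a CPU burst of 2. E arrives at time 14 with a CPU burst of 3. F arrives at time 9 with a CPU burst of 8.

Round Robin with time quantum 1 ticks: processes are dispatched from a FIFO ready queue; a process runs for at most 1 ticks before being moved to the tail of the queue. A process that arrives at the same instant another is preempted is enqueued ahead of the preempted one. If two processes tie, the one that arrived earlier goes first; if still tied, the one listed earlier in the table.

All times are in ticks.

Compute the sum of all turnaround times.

Schedule: | idle 0-4 | D 4-6 | idle 6-8 | B 8-9 | F 9-10 | B 10-11 | F 11-12 | B 12-13 | F 13-14 | B 14-15 | E 15-16 | F 16-17 | A 17-18 | B 18-19 | C 19-20 | E 20-21 | F 21-22 | A 22-23 | B 23-24 | C 24-25 | E 25-26 | F 26-27 | A 27-28 | B 28-29 | C 29-30 | F 30-31 | A 31-32 | B 32-33 | C 33-34 | F 34-35 | A 35-36 | B 36-37 | C 37-38 | A 38-39 | B 39-40 | C 40-41 | A 41-42 | C 42-43 | A 43-44 | C 44-45 | A 45-46 | C 46-50 |
Completion: A=46  B=40  C=50  D=6  E=26  F=35
Turnaround (C−A): A=31  B=32  C=34  D=2  E=12  F=26
Turnaround = completion − arrival: A=31, B=32, C=34, D=2, E=12, F=26
Total turnaround = 31 + 32 + 34 + 2 + 12 + 26 = 137

137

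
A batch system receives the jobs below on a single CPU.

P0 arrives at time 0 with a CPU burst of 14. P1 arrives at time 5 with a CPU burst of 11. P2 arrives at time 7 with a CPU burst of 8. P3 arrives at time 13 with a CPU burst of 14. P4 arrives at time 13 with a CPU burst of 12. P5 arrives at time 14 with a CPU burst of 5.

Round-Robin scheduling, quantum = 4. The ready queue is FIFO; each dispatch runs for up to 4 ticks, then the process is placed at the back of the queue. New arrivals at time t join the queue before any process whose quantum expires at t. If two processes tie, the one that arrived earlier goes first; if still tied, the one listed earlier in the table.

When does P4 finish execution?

Timeline: | P0 0-8 | P1 8-12 | P2 12-16 | P0 16-20 | P1 20-24 | P3 24-28 | P4 28-32 | P5 32-36 | P2 36-40 | P0 40-42 | P1 42-45 | P3 45-49 | P4 49-53 | P5 53-54 | P3 54-58 | P4 58-62 | P3 62-64 |
Completion: P0=42  P1=45  P2=40  P3=64  P4=62  P5=54
Turnaround (C−A): P0=42  P1=40  P2=33  P3=51  P4=49  P5=40

62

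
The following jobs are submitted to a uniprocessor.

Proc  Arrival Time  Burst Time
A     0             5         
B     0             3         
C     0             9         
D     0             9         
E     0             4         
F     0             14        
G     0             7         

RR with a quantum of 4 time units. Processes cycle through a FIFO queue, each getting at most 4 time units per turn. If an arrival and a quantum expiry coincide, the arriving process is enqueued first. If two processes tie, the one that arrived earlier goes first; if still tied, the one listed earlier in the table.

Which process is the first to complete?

Gantt: | A 0-4 | B 4-7 | C 7-11 | D 11-15 | E 15-19 | F 19-23 | G 23-27 | A 27-28 | C 28-32 | D 32-36 | F 36-40 | G 40-43 | C 43-44 | D 44-45 | F 45-51 |
Completion: A=28  B=7  C=44  D=45  E=19  F=51  G=43
Finish order: B → E → A → G → C → D → F

B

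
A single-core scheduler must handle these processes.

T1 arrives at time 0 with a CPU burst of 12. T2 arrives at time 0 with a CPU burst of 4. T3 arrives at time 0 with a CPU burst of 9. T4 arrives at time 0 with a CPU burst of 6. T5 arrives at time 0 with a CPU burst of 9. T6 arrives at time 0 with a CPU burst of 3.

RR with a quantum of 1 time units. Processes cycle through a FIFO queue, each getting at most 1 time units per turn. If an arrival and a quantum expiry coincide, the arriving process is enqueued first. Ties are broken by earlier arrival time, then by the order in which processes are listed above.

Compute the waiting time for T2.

16

Timeline: | T1 0-1 | T2 1-2 | T3 2-3 | T4 3-4 | T5 4-5 | T6 5-6 | T1 6-7 | T2 7-8 | T3 8-9 | T4 9-10 | T5 10-11 | T6 11-12 | T1 12-13 | T2 13-14 | T3 14-15 | T4 15-16 | T5 16-17 | T6 17-18 | T1 18-19 | T2 19-20 | T3 20-21 | T4 21-22 | T5 22-23 | T1 23-24 | T3 24-25 | T4 25-26 | T5 26-27 | T1 27-28 | T3 28-29 | T4 29-30 | T5 30-31 | T1 31-32 | T3 32-33 | T5 33-34 | T1 34-35 | T3 35-36 | T5 36-37 | T1 37-38 | T3 38-39 | T5 39-40 | T1 40-43 |
Completion: T1=43  T2=20  T3=39  T4=30  T5=40  T6=18
Turnaround (C−A): T1=43  T2=20  T3=39  T4=30  T5=40  T6=18
Waiting(T2) = turnaround − burst = 20 − 4 = 16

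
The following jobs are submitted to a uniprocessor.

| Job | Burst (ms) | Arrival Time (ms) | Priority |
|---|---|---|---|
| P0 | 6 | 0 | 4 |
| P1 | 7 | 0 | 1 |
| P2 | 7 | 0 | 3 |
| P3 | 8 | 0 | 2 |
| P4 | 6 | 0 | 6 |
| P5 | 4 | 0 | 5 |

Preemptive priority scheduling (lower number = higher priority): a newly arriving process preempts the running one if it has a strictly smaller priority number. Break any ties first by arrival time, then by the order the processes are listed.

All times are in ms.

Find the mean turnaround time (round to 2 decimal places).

23.67

Timeline: | P1 0-7 | P3 7-15 | P2 15-22 | P0 22-28 | P5 28-32 | P4 32-38 |
Completion: P0=28  P1=7  P2=22  P3=15  P4=38  P5=32
Turnaround (C−A): P0=28  P1=7  P2=22  P3=15  P4=38  P5=32
Turnaround times: P0=28, P1=7, P2=22, P3=15, P4=38, P5=32
Average turnaround = (28+7+22+15+38+32) / 6 = 142/6 = 23.67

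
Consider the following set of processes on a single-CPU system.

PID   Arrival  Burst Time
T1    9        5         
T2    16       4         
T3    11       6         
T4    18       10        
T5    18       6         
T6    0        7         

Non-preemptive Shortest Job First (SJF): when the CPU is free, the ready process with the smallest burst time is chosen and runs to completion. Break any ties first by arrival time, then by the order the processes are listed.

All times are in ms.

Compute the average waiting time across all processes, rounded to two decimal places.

Schedule: | T6 0-7 | idle 7-9 | T1 9-14 | T3 14-20 | T2 20-24 | T5 24-30 | T4 30-40 |
Completion: T1=14  T2=24  T3=20  T4=40  T5=30  T6=7
Turnaround (C−A): T1=5  T2=8  T3=9  T4=22  T5=12  T6=7
Waiting times: T1=0, T2=4, T3=3, T4=12, T5=6, T6=0
Average waiting = (0+4+3+12+6+0) / 6 = 25/6 = 4.17

4.17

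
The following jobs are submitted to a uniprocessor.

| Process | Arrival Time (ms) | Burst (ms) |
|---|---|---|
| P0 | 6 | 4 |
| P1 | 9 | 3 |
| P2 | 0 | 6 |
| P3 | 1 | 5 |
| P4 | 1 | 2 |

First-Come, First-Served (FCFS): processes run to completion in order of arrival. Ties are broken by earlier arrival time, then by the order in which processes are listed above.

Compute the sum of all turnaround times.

50

Schedule: | P2 0-6 | P3 6-11 | P4 11-13 | P0 13-17 | P1 17-20 |
Completion: P0=17  P1=20  P2=6  P3=11  P4=13
Turnaround = completion − arrival: P0=11, P1=11, P2=6, P3=10, P4=12
Total turnaround = 11 + 11 + 6 + 10 + 12 = 50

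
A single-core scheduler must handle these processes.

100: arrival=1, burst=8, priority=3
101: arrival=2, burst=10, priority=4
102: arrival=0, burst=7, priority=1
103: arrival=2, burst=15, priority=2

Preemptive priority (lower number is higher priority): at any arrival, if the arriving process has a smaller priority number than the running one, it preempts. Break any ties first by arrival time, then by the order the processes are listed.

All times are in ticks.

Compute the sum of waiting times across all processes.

54

Gantt: | 102 0-7 | 103 7-22 | 100 22-30 | 101 30-40 |
Completion: 100=30  101=40  102=7  103=22
Waiting = turnaround − burst: 100=21, 101=28, 102=0, 103=5
Total waiting = 21 + 28 + 0 + 5 = 54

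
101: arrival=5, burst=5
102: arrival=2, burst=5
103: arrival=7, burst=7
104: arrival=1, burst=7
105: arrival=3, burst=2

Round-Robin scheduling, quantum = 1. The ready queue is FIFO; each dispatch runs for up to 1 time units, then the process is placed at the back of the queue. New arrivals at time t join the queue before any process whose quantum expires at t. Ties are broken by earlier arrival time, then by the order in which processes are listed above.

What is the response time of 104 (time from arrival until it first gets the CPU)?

Timeline: | idle 0-1 | 104 1-2 | 102 2-3 | 104 3-4 | 105 4-5 | 102 5-6 | 104 6-7 | 101 7-8 | 105 8-9 | 102 9-10 | 103 10-11 | 104 11-12 | 101 12-13 | 102 13-14 | 103 14-15 | 104 15-16 | 101 16-17 | 102 17-18 | 103 18-19 | 104 19-20 | 101 20-21 | 103 21-22 | 104 22-23 | 101 23-24 | 103 24-27 |
Completion: 101=24  102=18  103=27  104=23  105=9
Turnaround (C−A): 101=19  102=16  103=20  104=22  105=6
Response(104) = first start − arrival = 1 − 1 = 0

0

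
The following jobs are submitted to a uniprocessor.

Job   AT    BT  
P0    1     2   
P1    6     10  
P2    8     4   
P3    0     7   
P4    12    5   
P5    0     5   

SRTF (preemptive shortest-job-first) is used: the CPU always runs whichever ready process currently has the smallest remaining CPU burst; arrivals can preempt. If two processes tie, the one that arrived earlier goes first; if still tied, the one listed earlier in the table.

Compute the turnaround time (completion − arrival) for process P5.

Timeline: | P5 0-1 | P0 1-3 | P5 3-7 | P3 7-8 | P2 8-12 | P4 12-17 | P3 17-23 | P1 23-33 |
Completion: P0=3  P1=33  P2=12  P3=23  P4=17  P5=7
Turnaround (C−A): P0=2  P1=27  P2=4  P3=23  P4=5  P5=7
Turnaround(P5) = completion − arrival = 7 − 0 = 7

7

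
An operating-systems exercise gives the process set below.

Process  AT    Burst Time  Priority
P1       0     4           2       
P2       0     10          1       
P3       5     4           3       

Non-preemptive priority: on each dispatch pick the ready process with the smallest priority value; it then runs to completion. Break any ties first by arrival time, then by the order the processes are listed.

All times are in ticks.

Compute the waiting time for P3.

Schedule: | P2 0-10 | P1 10-14 | P3 14-18 |
Completion: P1=14  P2=10  P3=18
Waiting(P3) = turnaround − burst = 13 − 4 = 9

9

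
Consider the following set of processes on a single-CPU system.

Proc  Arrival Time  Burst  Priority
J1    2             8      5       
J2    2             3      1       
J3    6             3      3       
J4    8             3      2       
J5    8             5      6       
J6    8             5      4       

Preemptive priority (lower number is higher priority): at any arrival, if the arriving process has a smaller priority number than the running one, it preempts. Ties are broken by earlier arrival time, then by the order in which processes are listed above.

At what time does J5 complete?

29

Gantt: | idle 0-2 | J2 2-5 | J1 5-6 | J3 6-8 | J4 8-11 | J3 11-12 | J6 12-17 | J1 17-24 | J5 24-29 |
Completion: J1=24  J2=5  J3=12  J4=11  J5=29  J6=17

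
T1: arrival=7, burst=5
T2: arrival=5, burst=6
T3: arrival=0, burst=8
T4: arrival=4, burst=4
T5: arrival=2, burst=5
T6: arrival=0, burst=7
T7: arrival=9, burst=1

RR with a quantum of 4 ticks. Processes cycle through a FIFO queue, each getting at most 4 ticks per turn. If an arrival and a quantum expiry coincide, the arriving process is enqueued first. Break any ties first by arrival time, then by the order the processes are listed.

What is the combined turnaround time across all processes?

176

Timeline: | T3 0-4 | T6 4-8 | T5 8-12 | T4 12-16 | T3 16-20 | T2 20-24 | T1 24-28 | T6 28-31 | T7 31-32 | T5 32-33 | T2 33-35 | T1 35-36 |
Completion: T1=36  T2=35  T3=20  T4=16  T5=33  T6=31  T7=32
Turnaround = completion − arrival: T1=29, T2=30, T3=20, T4=12, T5=31, T6=31, T7=23
Total turnaround = 29 + 30 + 20 + 12 + 31 + 31 + 23 = 176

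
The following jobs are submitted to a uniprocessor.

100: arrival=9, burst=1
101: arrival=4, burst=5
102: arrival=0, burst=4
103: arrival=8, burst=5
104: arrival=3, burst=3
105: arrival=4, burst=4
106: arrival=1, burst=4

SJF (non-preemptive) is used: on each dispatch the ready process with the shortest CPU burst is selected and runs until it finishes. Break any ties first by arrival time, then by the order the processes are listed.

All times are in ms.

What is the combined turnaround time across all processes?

68

Schedule: | 102 0-4 | 104 4-7 | 106 7-11 | 100 11-12 | 105 12-16 | 101 16-21 | 103 21-26 |
Completion: 100=12  101=21  102=4  103=26  104=7  105=16  106=11
Turnaround (C−A): 100=3  101=17  102=4  103=18  104=4  105=12  106=10
Turnaround = completion − arrival: 100=3, 101=17, 102=4, 103=18, 104=4, 105=12, 106=10
Total turnaround = 3 + 17 + 4 + 18 + 4 + 12 + 10 = 68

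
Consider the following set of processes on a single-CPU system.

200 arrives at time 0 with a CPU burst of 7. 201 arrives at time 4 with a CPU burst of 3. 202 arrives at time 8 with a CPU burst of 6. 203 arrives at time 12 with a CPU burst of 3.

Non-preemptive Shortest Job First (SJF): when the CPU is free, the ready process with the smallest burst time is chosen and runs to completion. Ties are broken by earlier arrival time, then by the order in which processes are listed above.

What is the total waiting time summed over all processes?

Gantt: | 200 0-7 | 201 7-10 | 202 10-16 | 203 16-19 |
Completion: 200=7  201=10  202=16  203=19
Waiting = turnaround − burst: 200=0, 201=3, 202=2, 203=4
Total waiting = 0 + 3 + 2 + 4 = 9

9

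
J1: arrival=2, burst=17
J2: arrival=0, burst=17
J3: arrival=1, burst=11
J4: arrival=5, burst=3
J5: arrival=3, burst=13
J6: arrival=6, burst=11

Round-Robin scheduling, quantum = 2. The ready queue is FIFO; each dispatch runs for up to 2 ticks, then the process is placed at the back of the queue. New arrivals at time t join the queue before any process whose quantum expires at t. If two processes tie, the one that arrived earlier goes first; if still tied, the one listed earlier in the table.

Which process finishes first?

J4

Timeline: | J2 0-2 | J3 2-4 | J1 4-6 | J2 6-8 | J5 8-10 | J3 10-12 | J4 12-14 | J6 14-16 | J1 16-18 | J2 18-20 | J5 20-22 | J3 22-24 | J4 24-25 | J6 25-27 | J1 27-29 | J2 29-31 | J5 31-33 | J3 33-35 | J6 35-37 | J1 37-39 | J2 39-41 | J5 41-43 | J3 43-45 | J6 45-47 | J1 47-49 | J2 49-51 | J5 51-53 | J3 53-54 | J6 54-56 | J1 56-58 | J2 58-60 | J5 60-62 | J6 62-63 | J1 63-65 | J2 65-67 | J5 67-68 | J1 68-70 | J2 70-71 | J1 71-72 |
Completion: J1=72  J2=71  J3=54  J4=25  J5=68  J6=63
Turnaround (C−A): J1=70  J2=71  J3=53  J4=20  J5=65  J6=57
Finish order: J4 → J3 → J6 → J5 → J2 → J1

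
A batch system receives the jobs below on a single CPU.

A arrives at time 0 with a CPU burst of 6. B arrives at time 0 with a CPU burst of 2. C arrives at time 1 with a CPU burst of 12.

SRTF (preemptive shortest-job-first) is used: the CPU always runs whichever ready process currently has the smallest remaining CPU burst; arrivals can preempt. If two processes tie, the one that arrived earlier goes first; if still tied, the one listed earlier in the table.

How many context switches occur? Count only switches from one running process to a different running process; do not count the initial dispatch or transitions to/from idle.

Timeline: | B 0-2 | A 2-8 | C 8-20 |
Completion: A=8  B=2  C=20

2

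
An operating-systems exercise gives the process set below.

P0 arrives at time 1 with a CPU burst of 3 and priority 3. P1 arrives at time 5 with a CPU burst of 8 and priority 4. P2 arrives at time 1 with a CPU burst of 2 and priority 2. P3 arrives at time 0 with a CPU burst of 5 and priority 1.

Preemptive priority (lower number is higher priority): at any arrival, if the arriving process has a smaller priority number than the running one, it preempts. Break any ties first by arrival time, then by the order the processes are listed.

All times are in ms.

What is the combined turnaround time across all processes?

Schedule: | P3 0-5 | P2 5-7 | P0 7-10 | P1 10-18 |
Completion: P0=10  P1=18  P2=7  P3=5
Turnaround (C−A): P0=9  P1=13  P2=6  P3=5
Turnaround = completion − arrival: P0=9, P1=13, P2=6, P3=5
Total turnaround = 9 + 13 + 6 + 5 = 33

33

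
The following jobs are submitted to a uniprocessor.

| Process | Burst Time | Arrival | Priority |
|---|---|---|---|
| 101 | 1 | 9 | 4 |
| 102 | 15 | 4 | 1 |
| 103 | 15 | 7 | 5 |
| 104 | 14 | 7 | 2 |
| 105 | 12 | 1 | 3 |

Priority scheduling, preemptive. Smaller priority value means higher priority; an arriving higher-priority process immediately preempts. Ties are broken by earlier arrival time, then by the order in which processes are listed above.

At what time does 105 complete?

Schedule: | idle 0-1 | 105 1-4 | 102 4-19 | 104 19-33 | 105 33-42 | 101 42-43 | 103 43-58 |
Completion: 101=43  102=19  103=58  104=33  105=42
Turnaround (C−A): 101=34  102=15  103=51  104=26  105=41

42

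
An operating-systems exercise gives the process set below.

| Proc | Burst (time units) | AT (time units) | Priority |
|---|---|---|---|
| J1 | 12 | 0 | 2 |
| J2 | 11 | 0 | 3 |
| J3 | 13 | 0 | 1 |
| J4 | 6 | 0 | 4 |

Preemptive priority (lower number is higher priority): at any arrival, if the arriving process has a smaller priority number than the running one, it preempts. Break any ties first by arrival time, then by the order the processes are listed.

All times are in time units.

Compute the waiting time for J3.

0

Gantt: | J3 0-13 | J1 13-25 | J2 25-36 | J4 36-42 |
Completion: J1=25  J2=36  J3=13  J4=42
Waiting(J3) = turnaround − burst = 13 − 13 = 0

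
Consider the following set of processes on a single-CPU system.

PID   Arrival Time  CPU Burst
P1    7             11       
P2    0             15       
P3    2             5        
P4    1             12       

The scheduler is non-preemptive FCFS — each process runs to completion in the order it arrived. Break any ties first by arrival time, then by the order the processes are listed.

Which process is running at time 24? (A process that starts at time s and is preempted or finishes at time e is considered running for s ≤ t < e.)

Gantt: | P2 0-15 | P4 15-27 | P3 27-32 | P1 32-43 |
Completion: P1=43  P2=15  P3=32  P4=27
Turnaround (C−A): P1=36  P2=15  P3=30  P4=26

P4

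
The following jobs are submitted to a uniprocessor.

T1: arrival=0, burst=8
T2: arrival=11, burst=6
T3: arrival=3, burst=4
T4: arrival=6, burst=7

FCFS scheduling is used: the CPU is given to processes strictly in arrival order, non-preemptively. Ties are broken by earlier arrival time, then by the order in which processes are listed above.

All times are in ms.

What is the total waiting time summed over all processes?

Gantt: | T1 0-8 | T3 8-12 | T4 12-19 | T2 19-25 |
Completion: T1=8  T2=25  T3=12  T4=19
Turnaround (C−A): T1=8  T2=14  T3=9  T4=13
Waiting = turnaround − burst: T1=0, T2=8, T3=5, T4=6
Total waiting = 0 + 8 + 5 + 6 = 19

19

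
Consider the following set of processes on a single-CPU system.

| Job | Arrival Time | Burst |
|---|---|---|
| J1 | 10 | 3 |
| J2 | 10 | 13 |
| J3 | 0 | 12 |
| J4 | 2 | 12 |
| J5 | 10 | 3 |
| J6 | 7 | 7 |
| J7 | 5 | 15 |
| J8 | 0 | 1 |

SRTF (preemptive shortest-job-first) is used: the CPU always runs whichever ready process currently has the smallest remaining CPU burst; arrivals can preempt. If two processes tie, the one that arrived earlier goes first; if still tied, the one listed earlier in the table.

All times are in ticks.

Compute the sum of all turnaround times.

Timeline: | J8 0-1 | J3 1-13 | J1 13-16 | J5 16-19 | J6 19-26 | J4 26-38 | J2 38-51 | J7 51-66 |
Completion: J1=16  J2=51  J3=13  J4=38  J5=19  J6=26  J7=66  J8=1
Turnaround (C−A): J1=6  J2=41  J3=13  J4=36  J5=9  J6=19  J7=61  J8=1
Turnaround = completion − arrival: J1=6, J2=41, J3=13, J4=36, J5=9, J6=19, J7=61, J8=1
Total turnaround = 6 + 41 + 13 + 36 + 9 + 19 + 61 + 1 = 186

186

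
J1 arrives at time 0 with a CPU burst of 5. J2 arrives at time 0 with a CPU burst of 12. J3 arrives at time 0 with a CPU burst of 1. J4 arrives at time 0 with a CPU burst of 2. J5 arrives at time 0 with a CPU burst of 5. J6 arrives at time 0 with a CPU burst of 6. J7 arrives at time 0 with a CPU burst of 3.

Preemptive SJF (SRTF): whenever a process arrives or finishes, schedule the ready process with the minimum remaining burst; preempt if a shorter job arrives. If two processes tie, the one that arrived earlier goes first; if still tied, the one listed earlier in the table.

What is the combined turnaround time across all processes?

93

Timeline: | J3 0-1 | J4 1-3 | J7 3-6 | J1 6-11 | J5 11-16 | J6 16-22 | J2 22-34 |
Completion: J1=11  J2=34  J3=1  J4=3  J5=16  J6=22  J7=6
Turnaround = completion − arrival: J1=11, J2=34, J3=1, J4=3, J5=16, J6=22, J7=6
Total turnaround = 11 + 34 + 1 + 3 + 16 + 22 + 6 = 93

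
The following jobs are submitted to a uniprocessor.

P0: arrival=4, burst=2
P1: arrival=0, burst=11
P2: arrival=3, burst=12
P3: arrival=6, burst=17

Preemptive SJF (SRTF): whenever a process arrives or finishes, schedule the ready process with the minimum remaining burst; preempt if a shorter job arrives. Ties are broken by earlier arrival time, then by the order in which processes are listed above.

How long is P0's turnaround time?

2

Timeline: | P1 0-4 | P0 4-6 | P1 6-13 | P2 13-25 | P3 25-42 |
Completion: P0=6  P1=13  P2=25  P3=42
Turnaround (C−A): P0=2  P1=13  P2=22  P3=36
Turnaround(P0) = completion − arrival = 6 − 4 = 2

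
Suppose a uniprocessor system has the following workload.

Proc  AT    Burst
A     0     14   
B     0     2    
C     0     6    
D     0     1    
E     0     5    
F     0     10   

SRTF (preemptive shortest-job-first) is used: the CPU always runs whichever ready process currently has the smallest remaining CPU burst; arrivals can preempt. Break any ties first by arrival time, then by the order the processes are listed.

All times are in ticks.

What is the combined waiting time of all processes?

Gantt: | D 0-1 | B 1-3 | E 3-8 | C 8-14 | F 14-24 | A 24-38 |
Completion: A=38  B=3  C=14  D=1  E=8  F=24
Waiting = turnaround − burst: A=24, B=1, C=8, D=0, E=3, F=14
Total waiting = 24 + 1 + 8 + 0 + 3 + 14 = 50

50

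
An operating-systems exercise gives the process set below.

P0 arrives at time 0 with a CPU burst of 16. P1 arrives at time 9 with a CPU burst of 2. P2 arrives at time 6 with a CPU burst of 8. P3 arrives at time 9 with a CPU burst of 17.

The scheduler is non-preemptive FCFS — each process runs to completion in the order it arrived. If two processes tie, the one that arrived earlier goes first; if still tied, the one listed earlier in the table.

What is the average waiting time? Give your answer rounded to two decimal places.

10.50

Timeline: | P0 0-16 | P2 16-24 | P1 24-26 | P3 26-43 |
Completion: P0=16  P1=26  P2=24  P3=43
Waiting times: P0=0, P1=15, P2=10, P3=17
Average waiting = (0+15+10+17) / 4 = 42/4 = 10.50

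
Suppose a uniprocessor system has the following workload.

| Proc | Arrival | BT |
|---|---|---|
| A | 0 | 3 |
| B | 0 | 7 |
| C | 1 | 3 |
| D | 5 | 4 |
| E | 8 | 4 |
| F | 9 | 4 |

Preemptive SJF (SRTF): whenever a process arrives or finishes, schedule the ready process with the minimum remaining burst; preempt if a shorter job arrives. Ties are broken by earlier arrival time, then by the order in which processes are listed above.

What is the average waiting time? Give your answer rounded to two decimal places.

4.67

Timeline: | A 0-3 | C 3-6 | D 6-10 | E 10-14 | F 14-18 | B 18-25 |
Completion: A=3  B=25  C=6  D=10  E=14  F=18
Waiting times: A=0, B=18, C=2, D=1, E=2, F=5
Average waiting = (0+18+2+1+2+5) / 6 = 28/6 = 4.67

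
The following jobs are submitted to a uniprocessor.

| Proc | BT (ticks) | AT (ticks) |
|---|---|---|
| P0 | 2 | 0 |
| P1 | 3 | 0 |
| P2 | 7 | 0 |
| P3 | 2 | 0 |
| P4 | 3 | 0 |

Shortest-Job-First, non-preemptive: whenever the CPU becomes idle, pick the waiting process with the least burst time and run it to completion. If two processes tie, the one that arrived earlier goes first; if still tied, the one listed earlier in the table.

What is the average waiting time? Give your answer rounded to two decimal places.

Schedule: | P0 0-2 | P3 2-4 | P1 4-7 | P4 7-10 | P2 10-17 |
Completion: P0=2  P1=7  P2=17  P3=4  P4=10
Turnaround (C−A): P0=2  P1=7  P2=17  P3=4  P4=10
Waiting times: P0=0, P1=4, P2=10, P3=2, P4=7
Average waiting = (0+4+10+2+7) / 5 = 23/5 = 4.60

4.60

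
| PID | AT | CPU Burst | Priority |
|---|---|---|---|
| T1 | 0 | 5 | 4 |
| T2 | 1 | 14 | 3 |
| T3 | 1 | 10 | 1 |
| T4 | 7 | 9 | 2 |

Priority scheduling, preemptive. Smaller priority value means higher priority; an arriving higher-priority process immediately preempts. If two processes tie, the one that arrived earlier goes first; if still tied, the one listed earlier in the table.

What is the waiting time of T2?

Schedule: | T1 0-1 | T3 1-11 | T4 11-20 | T2 20-34 | T1 34-38 |
Completion: T1=38  T2=34  T3=11  T4=20
Turnaround (C−A): T1=38  T2=33  T3=10  T4=13
Waiting(T2) = turnaround − burst = 33 − 14 = 19

19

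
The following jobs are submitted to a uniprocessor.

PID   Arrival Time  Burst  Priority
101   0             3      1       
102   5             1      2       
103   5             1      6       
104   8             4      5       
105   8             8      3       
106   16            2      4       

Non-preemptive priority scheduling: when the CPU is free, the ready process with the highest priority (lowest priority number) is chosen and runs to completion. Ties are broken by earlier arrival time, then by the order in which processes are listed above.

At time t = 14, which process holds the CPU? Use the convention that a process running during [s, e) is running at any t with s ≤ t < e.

Timeline: | 101 0-3 | idle 3-5 | 102 5-6 | 103 6-7 | idle 7-8 | 105 8-16 | 106 16-18 | 104 18-22 |
Completion: 101=3  102=6  103=7  104=22  105=16  106=18

105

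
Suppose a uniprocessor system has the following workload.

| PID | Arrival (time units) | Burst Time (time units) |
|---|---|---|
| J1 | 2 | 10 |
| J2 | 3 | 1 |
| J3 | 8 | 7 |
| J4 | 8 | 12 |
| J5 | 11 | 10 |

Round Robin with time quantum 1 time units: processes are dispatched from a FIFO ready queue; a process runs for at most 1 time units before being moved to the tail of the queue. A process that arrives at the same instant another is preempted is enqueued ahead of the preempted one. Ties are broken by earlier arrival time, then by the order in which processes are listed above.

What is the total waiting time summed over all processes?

73

Schedule: | idle 0-2 | J1 2-3 | J2 3-4 | J1 4-8 | J3 8-9 | J4 9-10 | J1 10-11 | J3 11-12 | J4 12-13 | J5 13-14 | J1 14-15 | J3 15-16 | J4 16-17 | J5 17-18 | J1 18-19 | J3 19-20 | J4 20-21 | J5 21-22 | J1 22-23 | J3 23-24 | J4 24-25 | J5 25-26 | J1 26-27 | J3 27-28 | J4 28-29 | J5 29-30 | J3 30-31 | J4 31-32 | J5 32-33 | J4 33-34 | J5 34-35 | J4 35-36 | J5 36-37 | J4 37-38 | J5 38-39 | J4 39-40 | J5 40-41 | J4 41-42 |
Completion: J1=27  J2=4  J3=31  J4=42  J5=41
Turnaround (C−A): J1=25  J2=1  J3=23  J4=34  J5=30
Waiting = turnaround − burst: J1=15, J2=0, J3=16, J4=22, J5=20
Total waiting = 15 + 0 + 16 + 22 + 20 = 73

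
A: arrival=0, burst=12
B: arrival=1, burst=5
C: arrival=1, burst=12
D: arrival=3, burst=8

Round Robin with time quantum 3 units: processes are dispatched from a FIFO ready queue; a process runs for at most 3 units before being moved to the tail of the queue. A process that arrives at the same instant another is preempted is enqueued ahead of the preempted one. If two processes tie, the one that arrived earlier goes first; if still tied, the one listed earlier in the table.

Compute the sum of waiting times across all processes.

Schedule: | A 0-3 | B 3-6 | C 6-9 | D 9-12 | A 12-15 | B 15-17 | C 17-20 | D 20-23 | A 23-26 | C 26-29 | D 29-31 | A 31-34 | C 34-37 |
Completion: A=34  B=17  C=37  D=31
Turnaround (C−A): A=34  B=16  C=36  D=28
Waiting = turnaround − burst: A=22, B=11, C=24, D=20
Total waiting = 22 + 11 + 24 + 20 = 77

77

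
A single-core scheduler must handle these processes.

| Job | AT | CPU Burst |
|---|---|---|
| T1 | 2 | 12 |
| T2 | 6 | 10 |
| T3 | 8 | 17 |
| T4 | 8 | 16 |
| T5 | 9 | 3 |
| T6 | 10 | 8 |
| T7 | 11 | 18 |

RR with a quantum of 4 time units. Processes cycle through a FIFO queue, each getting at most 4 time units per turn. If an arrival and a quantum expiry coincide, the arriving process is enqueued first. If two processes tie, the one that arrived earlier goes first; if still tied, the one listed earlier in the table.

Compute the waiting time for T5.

Timeline: | idle 0-2 | T1 2-6 | T2 6-10 | T1 10-14 | T3 14-18 | T4 18-22 | T5 22-25 | T6 25-29 | T2 29-33 | T7 33-37 | T1 37-41 | T3 41-45 | T4 45-49 | T6 49-53 | T2 53-55 | T7 55-59 | T3 59-63 | T4 63-67 | T7 67-71 | T3 71-75 | T4 75-79 | T7 79-83 | T3 83-84 | T7 84-86 |
Completion: T1=41  T2=55  T3=84  T4=79  T5=25  T6=53  T7=86
Turnaround (C−A): T1=39  T2=49  T3=76  T4=71  T5=16  T6=43  T7=75
Waiting(T5) = turnaround − burst = 16 − 3 = 13

13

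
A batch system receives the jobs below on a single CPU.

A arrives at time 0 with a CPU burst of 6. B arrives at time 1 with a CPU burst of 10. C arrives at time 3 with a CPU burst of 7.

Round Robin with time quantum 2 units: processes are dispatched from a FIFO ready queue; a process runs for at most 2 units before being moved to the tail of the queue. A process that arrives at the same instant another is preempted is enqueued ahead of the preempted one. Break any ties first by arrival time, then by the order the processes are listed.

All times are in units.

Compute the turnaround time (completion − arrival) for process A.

12

Gantt: | A 0-2 | B 2-4 | A 4-6 | C 6-8 | B 8-10 | A 10-12 | C 12-14 | B 14-16 | C 16-18 | B 18-20 | C 20-21 | B 21-23 |
Completion: A=12  B=23  C=21
Turnaround(A) = completion − arrival = 12 − 0 = 12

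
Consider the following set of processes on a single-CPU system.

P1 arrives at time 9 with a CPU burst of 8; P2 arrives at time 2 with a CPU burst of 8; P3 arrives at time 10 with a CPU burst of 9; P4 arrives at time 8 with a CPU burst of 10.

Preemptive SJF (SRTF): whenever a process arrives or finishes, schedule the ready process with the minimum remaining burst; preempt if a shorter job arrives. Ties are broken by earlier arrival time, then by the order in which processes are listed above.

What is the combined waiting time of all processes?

Timeline: | idle 0-2 | P2 2-10 | P1 10-18 | P3 18-27 | P4 27-37 |
Completion: P1=18  P2=10  P3=27  P4=37
Turnaround (C−A): P1=9  P2=8  P3=17  P4=29
Waiting = turnaround − burst: P1=1, P2=0, P3=8, P4=19
Total waiting = 1 + 0 + 8 + 19 = 28

28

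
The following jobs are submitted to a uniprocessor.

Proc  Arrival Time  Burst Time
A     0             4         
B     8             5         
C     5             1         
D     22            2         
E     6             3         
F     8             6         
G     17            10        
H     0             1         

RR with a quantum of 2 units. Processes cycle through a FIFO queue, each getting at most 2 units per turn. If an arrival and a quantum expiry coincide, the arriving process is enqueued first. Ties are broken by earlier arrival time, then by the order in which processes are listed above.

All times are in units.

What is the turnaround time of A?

5

Gantt: | A 0-2 | H 2-3 | A 3-5 | C 5-6 | E 6-8 | B 8-10 | F 10-12 | E 12-13 | B 13-15 | F 15-17 | B 17-18 | G 18-20 | F 20-22 | G 22-24 | D 24-26 | G 26-32 |
Completion: A=5  B=18  C=6  D=26  E=13  F=22  G=32  H=3
Turnaround (C−A): A=5  B=10  C=1  D=4  E=7  F=14  G=15  H=3
Turnaround(A) = completion − arrival = 5 − 0 = 5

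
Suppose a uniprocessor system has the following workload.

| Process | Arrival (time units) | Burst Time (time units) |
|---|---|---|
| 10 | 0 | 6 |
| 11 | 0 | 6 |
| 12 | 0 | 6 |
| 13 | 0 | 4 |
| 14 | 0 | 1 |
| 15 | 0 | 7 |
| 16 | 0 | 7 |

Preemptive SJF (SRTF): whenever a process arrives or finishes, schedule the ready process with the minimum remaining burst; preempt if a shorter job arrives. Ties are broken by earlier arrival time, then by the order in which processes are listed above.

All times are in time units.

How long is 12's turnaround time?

23

Gantt: | 14 0-1 | 13 1-5 | 10 5-11 | 11 11-17 | 12 17-23 | 15 23-30 | 16 30-37 |
Completion: 10=11  11=17  12=23  13=5  14=1  15=30  16=37
Turnaround(12) = completion − arrival = 23 − 0 = 23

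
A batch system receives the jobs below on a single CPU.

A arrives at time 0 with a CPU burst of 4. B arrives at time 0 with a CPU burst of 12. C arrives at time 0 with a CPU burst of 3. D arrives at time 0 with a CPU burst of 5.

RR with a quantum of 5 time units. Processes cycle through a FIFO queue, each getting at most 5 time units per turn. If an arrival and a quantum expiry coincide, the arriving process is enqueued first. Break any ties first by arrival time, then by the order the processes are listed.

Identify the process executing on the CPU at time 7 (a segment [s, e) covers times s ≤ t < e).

Schedule: | A 0-4 | B 4-9 | C 9-12 | D 12-17 | B 17-24 |
Completion: A=4  B=24  C=12  D=17
Turnaround (C−A): A=4  B=24  C=12  D=17

B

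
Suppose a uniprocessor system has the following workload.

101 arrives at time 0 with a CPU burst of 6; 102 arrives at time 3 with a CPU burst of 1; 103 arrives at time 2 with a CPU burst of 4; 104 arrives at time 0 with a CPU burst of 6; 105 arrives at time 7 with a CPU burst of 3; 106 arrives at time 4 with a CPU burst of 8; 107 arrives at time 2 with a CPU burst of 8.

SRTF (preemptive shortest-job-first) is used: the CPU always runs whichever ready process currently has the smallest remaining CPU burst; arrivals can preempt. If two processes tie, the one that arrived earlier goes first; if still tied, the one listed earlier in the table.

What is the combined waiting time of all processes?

Gantt: | 101 0-3 | 102 3-4 | 101 4-7 | 105 7-10 | 103 10-14 | 104 14-20 | 107 20-28 | 106 28-36 |
Completion: 101=7  102=4  103=14  104=20  105=10  106=36  107=28
Waiting = turnaround − burst: 101=1, 102=0, 103=8, 104=14, 105=0, 106=24, 107=18
Total waiting = 1 + 0 + 8 + 14 + 0 + 24 + 18 = 65

65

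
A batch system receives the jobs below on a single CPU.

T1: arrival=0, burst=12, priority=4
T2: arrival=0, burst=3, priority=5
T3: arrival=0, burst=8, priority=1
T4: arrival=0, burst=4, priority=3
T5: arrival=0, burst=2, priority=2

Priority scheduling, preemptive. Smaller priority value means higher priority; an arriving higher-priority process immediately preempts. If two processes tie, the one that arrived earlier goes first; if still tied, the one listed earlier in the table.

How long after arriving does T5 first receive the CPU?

8

Gantt: | T3 0-8 | T5 8-10 | T4 10-14 | T1 14-26 | T2 26-29 |
Completion: T1=26  T2=29  T3=8  T4=14  T5=10
Response(T5) = first start − arrival = 8 − 0 = 8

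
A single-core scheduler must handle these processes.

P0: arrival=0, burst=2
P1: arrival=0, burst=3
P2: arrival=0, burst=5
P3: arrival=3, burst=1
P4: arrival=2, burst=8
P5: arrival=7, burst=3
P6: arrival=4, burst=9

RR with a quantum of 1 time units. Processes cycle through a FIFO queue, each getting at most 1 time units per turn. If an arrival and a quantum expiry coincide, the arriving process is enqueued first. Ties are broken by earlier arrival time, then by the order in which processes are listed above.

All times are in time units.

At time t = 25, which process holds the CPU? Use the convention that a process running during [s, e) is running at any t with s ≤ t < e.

Timeline: | P0 0-1 | P1 1-2 | P2 2-3 | P0 3-4 | P4 4-5 | P1 5-6 | P3 6-7 | P2 7-8 | P6 8-9 | P4 9-10 | P1 10-11 | P5 11-12 | P2 12-13 | P6 13-14 | P4 14-15 | P5 15-16 | P2 16-17 | P6 17-18 | P4 18-19 | P5 19-20 | P2 20-21 | P6 21-22 | P4 22-23 | P6 23-24 | P4 24-25 | P6 25-26 | P4 26-27 | P6 27-28 | P4 28-29 | P6 29-31 |
Completion: P0=4  P1=11  P2=21  P3=7  P4=29  P5=20  P6=31
Turnaround (C−A): P0=4  P1=11  P2=21  P3=4  P4=27  P5=13  P6=27

P6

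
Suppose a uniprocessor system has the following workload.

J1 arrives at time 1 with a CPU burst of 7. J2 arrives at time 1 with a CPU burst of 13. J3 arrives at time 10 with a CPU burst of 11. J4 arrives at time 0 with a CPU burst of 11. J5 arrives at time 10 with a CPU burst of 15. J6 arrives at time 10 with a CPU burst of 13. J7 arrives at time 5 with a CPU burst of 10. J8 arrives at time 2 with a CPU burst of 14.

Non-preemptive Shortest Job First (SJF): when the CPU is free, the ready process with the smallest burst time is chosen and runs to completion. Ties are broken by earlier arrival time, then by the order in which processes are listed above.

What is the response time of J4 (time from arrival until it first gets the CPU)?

0

Gantt: | J4 0-11 | J1 11-18 | J7 18-28 | J3 28-39 | J2 39-52 | J6 52-65 | J8 65-79 | J5 79-94 |
Completion: J1=18  J2=52  J3=39  J4=11  J5=94  J6=65  J7=28  J8=79
Turnaround (C−A): J1=17  J2=51  J3=29  J4=11  J5=84  J6=55  J7=23  J8=77
Response(J4) = first start − arrival = 0 − 0 = 0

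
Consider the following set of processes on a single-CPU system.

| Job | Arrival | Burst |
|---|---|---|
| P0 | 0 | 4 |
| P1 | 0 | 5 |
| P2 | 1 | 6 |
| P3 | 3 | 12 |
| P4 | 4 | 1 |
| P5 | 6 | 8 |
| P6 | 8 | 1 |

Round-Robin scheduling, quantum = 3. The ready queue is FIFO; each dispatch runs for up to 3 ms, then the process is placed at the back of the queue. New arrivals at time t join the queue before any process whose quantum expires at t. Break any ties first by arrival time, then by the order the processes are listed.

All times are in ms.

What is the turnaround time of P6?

Timeline: | P0 0-3 | P1 3-6 | P2 6-9 | P3 9-12 | P0 12-13 | P4 13-14 | P5 14-17 | P1 17-19 | P6 19-20 | P2 20-23 | P3 23-26 | P5 26-29 | P3 29-32 | P5 32-34 | P3 34-37 |
Completion: P0=13  P1=19  P2=23  P3=37  P4=14  P5=34  P6=20
Turnaround(P6) = completion − arrival = 20 − 8 = 12

12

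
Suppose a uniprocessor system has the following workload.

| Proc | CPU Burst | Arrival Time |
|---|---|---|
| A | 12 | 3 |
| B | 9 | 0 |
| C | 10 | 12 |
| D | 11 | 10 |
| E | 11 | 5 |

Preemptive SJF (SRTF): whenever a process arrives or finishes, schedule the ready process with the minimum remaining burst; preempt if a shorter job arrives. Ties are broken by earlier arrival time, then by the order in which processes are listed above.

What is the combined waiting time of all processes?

70

Timeline: | B 0-9 | E 9-20 | C 20-30 | D 30-41 | A 41-53 |
Completion: A=53  B=9  C=30  D=41  E=20
Turnaround (C−A): A=50  B=9  C=18  D=31  E=15
Waiting = turnaround − burst: A=38, B=0, C=8, D=20, E=4
Total waiting = 38 + 0 + 8 + 20 + 4 = 70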